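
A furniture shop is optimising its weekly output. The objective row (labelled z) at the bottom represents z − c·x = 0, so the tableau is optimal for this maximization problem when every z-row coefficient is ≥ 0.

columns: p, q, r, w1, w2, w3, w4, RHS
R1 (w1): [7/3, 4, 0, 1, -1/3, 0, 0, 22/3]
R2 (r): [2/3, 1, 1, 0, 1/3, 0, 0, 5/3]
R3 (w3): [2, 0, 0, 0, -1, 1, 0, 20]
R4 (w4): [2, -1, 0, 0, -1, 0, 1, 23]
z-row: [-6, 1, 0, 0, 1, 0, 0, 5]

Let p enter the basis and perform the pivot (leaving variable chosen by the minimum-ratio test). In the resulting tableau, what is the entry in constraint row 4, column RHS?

Ratio test on column p — row 1: (22/3)/(7/3) = 22/7; row 2: (5/3)/(2/3) = 5/2; row 3: 20/2 = 10; row 4: 23/2 = 23/2. Minimum is 5/2 at row 2 (r leaves); pivot element 2/3.
Divide row 2 by 2/3; eliminate column p from the other rows.
Row 4 update in column RHS: 23 − 2·(5/2) = 18.

18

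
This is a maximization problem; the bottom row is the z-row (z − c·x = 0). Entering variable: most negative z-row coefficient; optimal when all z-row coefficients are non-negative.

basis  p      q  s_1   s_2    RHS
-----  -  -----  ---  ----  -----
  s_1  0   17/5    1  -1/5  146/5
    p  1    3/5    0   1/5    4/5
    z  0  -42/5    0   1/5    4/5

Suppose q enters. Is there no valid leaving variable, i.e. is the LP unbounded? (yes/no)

Column q has positive entries in row(s) 1, 2, so the ratio test bounds it — not unbounded.

no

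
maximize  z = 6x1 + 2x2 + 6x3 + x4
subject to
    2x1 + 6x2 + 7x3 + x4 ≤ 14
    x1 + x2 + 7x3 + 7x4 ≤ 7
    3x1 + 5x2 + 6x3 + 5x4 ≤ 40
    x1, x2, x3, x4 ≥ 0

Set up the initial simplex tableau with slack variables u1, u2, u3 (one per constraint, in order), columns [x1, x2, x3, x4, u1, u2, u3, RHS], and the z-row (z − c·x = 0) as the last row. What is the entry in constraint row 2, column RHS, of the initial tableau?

7

The RHS of constraint 2 is b_2 = 7.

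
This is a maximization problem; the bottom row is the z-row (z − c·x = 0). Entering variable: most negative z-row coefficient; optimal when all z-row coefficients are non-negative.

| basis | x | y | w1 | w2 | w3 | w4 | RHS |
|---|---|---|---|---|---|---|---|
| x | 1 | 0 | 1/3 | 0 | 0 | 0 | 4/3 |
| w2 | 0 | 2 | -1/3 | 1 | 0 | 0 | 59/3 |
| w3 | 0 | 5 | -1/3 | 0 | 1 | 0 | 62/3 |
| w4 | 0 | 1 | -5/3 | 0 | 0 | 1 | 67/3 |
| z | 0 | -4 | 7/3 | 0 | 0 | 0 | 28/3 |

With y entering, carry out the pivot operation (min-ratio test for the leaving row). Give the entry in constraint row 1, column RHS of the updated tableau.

Ratio test on column y — row 1: entry 0 ≤ 0; row 2: (59/3)/2 = 59/6; row 3: (62/3)/5 = 62/15; row 4: (67/3)/1 = 67/3. Minimum is 62/15 at row 3 (w3 leaves); pivot element 5.
Divide row 3 by 5; eliminate column y from the other rows.
Row 1 update in column RHS: 4/3 − 0·(62/15) = 4/3.

4/3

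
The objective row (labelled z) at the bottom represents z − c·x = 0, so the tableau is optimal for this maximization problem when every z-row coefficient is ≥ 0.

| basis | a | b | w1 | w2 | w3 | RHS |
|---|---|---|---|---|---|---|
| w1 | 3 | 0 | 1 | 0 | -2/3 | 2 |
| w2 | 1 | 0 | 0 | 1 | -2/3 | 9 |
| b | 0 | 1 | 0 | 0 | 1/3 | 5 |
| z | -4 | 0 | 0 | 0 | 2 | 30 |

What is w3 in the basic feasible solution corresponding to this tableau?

w3 is not in the basis, so in the current basic feasible solution w3 = 0.

0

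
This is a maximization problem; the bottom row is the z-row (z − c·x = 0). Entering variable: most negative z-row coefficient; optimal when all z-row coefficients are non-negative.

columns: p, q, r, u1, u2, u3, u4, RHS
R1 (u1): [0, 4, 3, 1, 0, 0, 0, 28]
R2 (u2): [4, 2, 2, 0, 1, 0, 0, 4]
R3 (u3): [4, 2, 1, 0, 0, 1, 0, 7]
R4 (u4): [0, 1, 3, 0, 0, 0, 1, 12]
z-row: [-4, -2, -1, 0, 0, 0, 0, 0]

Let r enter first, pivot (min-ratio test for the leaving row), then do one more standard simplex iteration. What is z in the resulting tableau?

Ratio test on column r — row 1: 28/3 = 28/3; row 2: 4/2 = 2; row 3: 7/1 = 7; row 4: 12/3 = 4. Minimum is 2 at row 2 (u2 leaves); pivot element 2.
Pivot on row 2; the z-row RHS becomes 0 − (-1)·2 = 2.
Next entering variable (most negative z-row entry -2): p.
Ratio test on column p — row 1: entry -6 ≤ 0; row 2: 2/2 = 1; row 3: 5/2 = 5/2; row 4: entry -6 ≤ 0. Minimum is 1 at row 2 (r leaves); pivot element 2.
After the second pivot the z-row RHS is 2 − (-2)·1 = 4.

4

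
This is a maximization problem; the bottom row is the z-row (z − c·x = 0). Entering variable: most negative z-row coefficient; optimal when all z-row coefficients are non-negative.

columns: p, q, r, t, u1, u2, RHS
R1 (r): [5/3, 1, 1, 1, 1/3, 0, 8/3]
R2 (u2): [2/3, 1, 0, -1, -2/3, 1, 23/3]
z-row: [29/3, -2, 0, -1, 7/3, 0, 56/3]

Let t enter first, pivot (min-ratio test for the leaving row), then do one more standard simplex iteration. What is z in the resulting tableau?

24

Ratio test on column t — row 1: (8/3)/1 = 8/3; row 2: entry -1 ≤ 0. Minimum is 8/3 at row 1 (r leaves); pivot element 1.
Pivot on row 1; the z-row RHS becomes 56/3 − (-1)·(8/3) = 64/3.
Next entering variable (most negative z-row entry -1): q.
Ratio test on column q — row 1: (8/3)/1 = 8/3; row 2: (31/3)/2 = 31/6. Minimum is 8/3 at row 1 (t leaves); pivot element 1.
After the second pivot the z-row RHS is 64/3 − (-1)·(8/3) = 24.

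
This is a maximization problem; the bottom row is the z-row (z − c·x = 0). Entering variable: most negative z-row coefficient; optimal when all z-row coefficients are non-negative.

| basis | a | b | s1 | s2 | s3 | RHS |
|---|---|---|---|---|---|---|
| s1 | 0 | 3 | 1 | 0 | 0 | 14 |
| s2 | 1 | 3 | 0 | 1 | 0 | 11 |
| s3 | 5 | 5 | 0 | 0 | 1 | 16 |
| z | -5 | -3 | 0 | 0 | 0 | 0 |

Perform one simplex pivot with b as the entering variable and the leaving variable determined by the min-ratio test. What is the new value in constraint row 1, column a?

-3

Ratio test on column b — row 1: 14/3 = 14/3; row 2: 11/3 = 11/3; row 3: 16/5 = 16/5. Minimum is 16/5 at row 3 (s3 leaves); pivot element 5.
Divide row 3 by 5; eliminate column b from the other rows.
Row 1 update in column a: 0 − 3·1 = -3.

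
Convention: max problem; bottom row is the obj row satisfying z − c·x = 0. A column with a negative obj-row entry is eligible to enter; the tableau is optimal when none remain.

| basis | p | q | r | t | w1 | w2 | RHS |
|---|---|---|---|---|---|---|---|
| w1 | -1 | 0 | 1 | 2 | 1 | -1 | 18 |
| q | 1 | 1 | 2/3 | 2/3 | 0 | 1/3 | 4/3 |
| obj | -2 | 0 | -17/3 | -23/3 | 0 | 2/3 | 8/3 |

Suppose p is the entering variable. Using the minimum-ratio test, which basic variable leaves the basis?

q

Column p entries and ratios — w1: -1 ≤ 0, skip; q: (4/3)/1 = 4/3.
Smallest ratio is 4/3 in the row of q, so q leaves.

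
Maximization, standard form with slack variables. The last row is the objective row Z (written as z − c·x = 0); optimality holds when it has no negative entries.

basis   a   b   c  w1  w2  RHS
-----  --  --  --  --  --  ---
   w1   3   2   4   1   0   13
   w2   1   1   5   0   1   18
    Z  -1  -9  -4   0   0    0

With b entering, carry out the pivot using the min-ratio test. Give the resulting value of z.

117/2

Ratio test on column b — row 1: 13/2 = 13/2; row 2: 18/1 = 18. Minimum is 13/2 at row 1 (w1 leaves); pivot element 2.
Pivot on row 1; the Z-row RHS becomes 0 − (-9)·(13/2) = 117/2.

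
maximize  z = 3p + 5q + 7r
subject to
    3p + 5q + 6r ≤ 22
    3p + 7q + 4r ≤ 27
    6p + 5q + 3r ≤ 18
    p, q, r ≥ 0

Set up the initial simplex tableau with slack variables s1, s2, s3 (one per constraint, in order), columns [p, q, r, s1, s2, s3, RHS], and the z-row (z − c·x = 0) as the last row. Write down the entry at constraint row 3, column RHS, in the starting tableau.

The RHS of constraint 3 is b_3 = 18.

18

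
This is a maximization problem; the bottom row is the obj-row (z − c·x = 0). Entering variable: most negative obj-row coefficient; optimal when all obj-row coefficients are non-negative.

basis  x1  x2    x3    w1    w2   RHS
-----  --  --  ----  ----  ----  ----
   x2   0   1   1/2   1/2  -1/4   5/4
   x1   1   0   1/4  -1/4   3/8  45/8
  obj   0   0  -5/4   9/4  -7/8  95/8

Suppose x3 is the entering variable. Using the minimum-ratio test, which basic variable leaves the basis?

Column x3 entries and ratios — x2: (5/4)/(1/2) = 5/2; x1: (45/8)/(1/4) = 45/2.
Smallest ratio is 5/2 in the row of x2, so x2 leaves.

x2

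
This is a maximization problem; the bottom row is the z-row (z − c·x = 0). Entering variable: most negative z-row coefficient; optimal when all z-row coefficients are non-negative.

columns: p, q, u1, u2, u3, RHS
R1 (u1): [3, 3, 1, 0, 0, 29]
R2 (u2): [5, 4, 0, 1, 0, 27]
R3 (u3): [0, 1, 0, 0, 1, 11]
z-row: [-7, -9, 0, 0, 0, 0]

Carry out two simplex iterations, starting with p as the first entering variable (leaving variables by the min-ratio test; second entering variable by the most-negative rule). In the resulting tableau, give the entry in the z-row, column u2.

9/4

Ratio test on column p — row 1: 29/3 = 29/3; row 2: 27/5 = 27/5; row 3: entry 0 ≤ 0. Minimum is 27/5 at row 2 (u2 leaves); pivot element 5.
Divide row 2 by 5; eliminate column p from the other rows.
Second iteration: most negative z-row entry is -17/5 in column q, so q enters.
Ratio test on column q — row 1: (64/5)/(3/5) = 64/3; row 2: (27/5)/(4/5) = 27/4; row 3: 11/1 = 11. Minimum is 27/4 at row 2 (p leaves); pivot element 4/5.
Divide row 2 by 4/5; eliminate column q from the other rows.
After both pivots, the entry at the z-row, column u2 is 9/4.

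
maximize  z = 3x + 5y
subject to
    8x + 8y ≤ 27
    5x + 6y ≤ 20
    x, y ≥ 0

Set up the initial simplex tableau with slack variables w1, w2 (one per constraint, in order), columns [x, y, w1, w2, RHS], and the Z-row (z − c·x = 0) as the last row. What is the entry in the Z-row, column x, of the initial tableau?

-3

The Z-row carries the negated objective coefficients: the x entry is -3.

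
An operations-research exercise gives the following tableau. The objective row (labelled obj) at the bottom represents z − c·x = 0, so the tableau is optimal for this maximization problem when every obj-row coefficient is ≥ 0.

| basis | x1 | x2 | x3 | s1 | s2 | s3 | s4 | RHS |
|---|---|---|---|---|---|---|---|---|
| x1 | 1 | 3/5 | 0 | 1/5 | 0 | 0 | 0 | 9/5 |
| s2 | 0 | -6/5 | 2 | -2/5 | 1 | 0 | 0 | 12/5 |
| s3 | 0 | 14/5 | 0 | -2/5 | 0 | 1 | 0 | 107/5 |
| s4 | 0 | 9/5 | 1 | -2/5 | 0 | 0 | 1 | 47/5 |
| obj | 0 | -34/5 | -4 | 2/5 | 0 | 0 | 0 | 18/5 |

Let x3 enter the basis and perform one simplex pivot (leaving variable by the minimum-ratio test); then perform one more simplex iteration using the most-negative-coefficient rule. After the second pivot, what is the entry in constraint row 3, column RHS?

Ratio test on column x3 — row 1: entry 0 ≤ 0; row 2: (12/5)/2 = 6/5; row 3: entry 0 ≤ 0; row 4: (47/5)/1 = 47/5. Minimum is 6/5 at row 2 (s2 leaves); pivot element 2.
Divide row 2 by 2; eliminate column x3 from the other rows.
Second iteration: most negative obj-row entry is -46/5 in column x2, so x2 enters.
Ratio test on column x2 — row 1: (9/5)/(3/5) = 3; row 2: entry -3/5 ≤ 0; row 3: (107/5)/(14/5) = 107/14; row 4: (41/5)/(12/5) = 41/12. Minimum is 3 at row 1 (x1 leaves); pivot element 3/5.
Divide row 1 by 3/5; eliminate column x2 from the other rows.
After both pivots, the entry at constraint row 3, column RHS is 13.

13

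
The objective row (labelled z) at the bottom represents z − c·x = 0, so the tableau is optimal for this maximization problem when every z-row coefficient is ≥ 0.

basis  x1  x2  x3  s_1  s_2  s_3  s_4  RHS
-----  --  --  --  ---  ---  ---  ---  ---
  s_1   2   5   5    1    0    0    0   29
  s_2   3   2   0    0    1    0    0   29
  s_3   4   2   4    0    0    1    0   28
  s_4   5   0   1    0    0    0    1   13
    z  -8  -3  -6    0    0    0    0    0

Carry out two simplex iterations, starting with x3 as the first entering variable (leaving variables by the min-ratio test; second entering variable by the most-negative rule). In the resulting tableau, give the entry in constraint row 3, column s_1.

Ratio test on column x3 — row 1: 29/5 = 29/5; row 2: entry 0 ≤ 0; row 3: 28/4 = 7; row 4: 13/1 = 13. Minimum is 29/5 at row 1 (s_1 leaves); pivot element 5.
Divide row 1 by 5; eliminate column x3 from the other rows.
Second iteration: most negative z-row entry is -28/5 in column x1, so x1 enters.
Ratio test on column x1 — row 1: (29/5)/(2/5) = 29/2; row 2: 29/3 = 29/3; row 3: (24/5)/(12/5) = 2; row 4: (36/5)/(23/5) = 36/23. Minimum is 36/23 at row 4 (s_4 leaves); pivot element 23/5.
Divide row 4 by 23/5; eliminate column x1 from the other rows.
After both pivots, the entry at constraint row 3, column s_1 is -16/23.

-16/23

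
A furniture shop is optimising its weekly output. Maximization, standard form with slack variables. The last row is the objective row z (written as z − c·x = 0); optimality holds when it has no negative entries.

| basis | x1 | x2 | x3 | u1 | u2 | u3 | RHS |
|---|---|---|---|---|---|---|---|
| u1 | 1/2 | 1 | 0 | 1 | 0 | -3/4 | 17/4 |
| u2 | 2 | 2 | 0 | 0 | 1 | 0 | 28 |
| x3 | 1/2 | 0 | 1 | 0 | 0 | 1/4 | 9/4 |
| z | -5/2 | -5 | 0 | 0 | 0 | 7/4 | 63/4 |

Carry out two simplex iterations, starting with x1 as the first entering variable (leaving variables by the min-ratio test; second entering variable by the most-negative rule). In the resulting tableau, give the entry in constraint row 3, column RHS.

Ratio test on column x1 — row 1: (17/4)/(1/2) = 17/2; row 2: 28/2 = 14; row 3: (9/4)/(1/2) = 9/2. Minimum is 9/2 at row 3 (x3 leaves); pivot element 1/2.
Divide row 3 by 1/2; eliminate column x1 from the other rows.
Second iteration: most negative z-row entry is -5 in column x2, so x2 enters.
Ratio test on column x2 — row 1: 2/1 = 2; row 2: 19/2 = 19/2; row 3: entry 0 ≤ 0. Minimum is 2 at row 1 (u1 leaves); pivot element 1.
Divide row 1 by 1; eliminate column x2 from the other rows.
After both pivots, the entry at constraint row 3, column RHS is 9/2.

9/2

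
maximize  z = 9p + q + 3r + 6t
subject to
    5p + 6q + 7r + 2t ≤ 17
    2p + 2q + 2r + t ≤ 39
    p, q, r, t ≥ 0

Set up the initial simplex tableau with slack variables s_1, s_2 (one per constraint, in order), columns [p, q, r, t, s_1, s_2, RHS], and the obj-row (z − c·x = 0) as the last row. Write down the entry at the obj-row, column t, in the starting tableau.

-6

The obj-row carries the negated objective coefficients: the t entry is -6.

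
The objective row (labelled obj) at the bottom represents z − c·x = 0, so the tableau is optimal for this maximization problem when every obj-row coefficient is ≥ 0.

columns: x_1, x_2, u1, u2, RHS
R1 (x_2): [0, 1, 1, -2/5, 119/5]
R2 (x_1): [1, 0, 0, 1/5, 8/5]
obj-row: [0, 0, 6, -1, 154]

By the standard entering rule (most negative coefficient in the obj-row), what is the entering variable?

u2

Negative obj-row entries: u2: -1.
The most negative is -1 in column u2, so u2 enters.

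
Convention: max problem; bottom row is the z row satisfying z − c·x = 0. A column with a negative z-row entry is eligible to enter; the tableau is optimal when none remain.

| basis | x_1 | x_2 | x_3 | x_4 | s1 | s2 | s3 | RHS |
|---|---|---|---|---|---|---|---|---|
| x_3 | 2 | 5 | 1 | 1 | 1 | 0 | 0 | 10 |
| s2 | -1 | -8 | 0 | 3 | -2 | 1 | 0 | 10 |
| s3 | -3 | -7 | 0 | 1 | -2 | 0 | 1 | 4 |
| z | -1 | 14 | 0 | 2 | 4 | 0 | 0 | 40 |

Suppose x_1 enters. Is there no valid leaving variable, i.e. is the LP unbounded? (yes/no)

Column x_1 has positive entries in row(s) 1, so the ratio test bounds it — not unbounded.

no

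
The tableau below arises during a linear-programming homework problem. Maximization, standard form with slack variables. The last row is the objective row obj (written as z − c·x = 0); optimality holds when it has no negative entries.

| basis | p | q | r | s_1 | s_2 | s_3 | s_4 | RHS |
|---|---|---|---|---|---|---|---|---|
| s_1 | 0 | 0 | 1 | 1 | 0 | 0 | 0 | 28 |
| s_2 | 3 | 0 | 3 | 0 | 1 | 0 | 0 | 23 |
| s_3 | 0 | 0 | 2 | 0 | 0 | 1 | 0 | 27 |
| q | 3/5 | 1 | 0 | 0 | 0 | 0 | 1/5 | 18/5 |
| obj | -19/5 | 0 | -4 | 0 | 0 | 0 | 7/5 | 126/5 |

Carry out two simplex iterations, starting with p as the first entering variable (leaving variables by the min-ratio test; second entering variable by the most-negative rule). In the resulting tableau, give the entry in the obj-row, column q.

Ratio test on column p — row 1: entry 0 ≤ 0; row 2: 23/3 = 23/3; row 3: entry 0 ≤ 0; row 4: (18/5)/(3/5) = 6. Minimum is 6 at row 4 (q leaves); pivot element 3/5.
Divide row 4 by 3/5; eliminate column p from the other rows.
Second iteration: most negative obj-row entry is -4 in column r, so r enters.
Ratio test on column r — row 1: 28/1 = 28; row 2: 5/3 = 5/3; row 3: 27/2 = 27/2; row 4: entry 0 ≤ 0. Minimum is 5/3 at row 2 (s_2 leaves); pivot element 3.
Divide row 2 by 3; eliminate column r from the other rows.
After both pivots, the entry at the obj-row, column q is -1/3.

-1/3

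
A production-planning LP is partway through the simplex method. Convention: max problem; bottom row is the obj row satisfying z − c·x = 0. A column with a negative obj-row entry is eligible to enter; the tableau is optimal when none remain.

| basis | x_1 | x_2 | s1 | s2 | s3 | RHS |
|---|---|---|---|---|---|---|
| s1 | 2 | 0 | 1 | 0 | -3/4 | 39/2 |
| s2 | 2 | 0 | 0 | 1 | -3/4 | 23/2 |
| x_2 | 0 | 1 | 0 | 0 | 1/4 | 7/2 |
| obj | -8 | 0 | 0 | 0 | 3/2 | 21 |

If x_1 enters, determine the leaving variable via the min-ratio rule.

s2

Column x_1 entries and ratios — s1: (39/2)/2 = 39/4; s2: (23/2)/2 = 23/4; x_2: 0 ≤ 0, skip.
Smallest ratio is 23/4 in the row of s2, so s2 leaves.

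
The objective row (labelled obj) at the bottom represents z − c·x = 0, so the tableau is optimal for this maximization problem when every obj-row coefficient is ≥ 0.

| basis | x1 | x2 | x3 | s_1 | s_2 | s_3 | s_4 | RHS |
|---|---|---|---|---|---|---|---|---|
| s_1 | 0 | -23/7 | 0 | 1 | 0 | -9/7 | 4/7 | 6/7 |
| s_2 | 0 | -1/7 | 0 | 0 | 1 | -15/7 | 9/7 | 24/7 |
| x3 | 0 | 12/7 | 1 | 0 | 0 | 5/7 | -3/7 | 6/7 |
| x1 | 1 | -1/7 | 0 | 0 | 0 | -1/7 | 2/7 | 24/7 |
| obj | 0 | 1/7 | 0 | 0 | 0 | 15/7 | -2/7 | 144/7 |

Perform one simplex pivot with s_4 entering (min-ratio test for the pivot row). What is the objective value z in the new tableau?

21

Ratio test on column s_4 — row 1: (6/7)/(4/7) = 3/2; row 2: (24/7)/(9/7) = 8/3; row 3: entry -3/7 ≤ 0; row 4: (24/7)/(2/7) = 12. Minimum is 3/2 at row 1 (s_1 leaves); pivot element 4/7.
Pivot on row 1; the obj-row RHS becomes 144/7 − (-2/7)·(3/2) = 21.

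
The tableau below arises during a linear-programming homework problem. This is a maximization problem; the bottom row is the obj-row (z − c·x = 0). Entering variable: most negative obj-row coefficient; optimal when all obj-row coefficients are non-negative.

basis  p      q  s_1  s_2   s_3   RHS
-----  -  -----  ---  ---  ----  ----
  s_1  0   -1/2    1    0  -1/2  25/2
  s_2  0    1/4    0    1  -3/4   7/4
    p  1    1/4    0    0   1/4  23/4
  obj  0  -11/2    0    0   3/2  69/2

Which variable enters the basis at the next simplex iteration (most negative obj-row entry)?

Negative obj-row entries: q: -11/2.
The most negative is -11/2 in column q, so q enters.

q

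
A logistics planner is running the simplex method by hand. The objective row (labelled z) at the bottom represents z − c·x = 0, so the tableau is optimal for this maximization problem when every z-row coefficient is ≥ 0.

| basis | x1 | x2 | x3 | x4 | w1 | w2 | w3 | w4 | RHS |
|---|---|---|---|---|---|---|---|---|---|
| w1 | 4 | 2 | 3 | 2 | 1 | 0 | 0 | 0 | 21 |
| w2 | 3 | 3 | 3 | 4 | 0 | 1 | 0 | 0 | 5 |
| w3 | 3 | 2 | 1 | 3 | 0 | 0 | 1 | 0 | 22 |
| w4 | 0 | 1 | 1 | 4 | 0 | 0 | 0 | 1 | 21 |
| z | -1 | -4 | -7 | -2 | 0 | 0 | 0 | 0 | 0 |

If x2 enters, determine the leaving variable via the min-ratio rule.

w2

Column x2 entries and ratios — w1: 21/2 = 21/2; w2: 5/3 = 5/3; w3: 22/2 = 11; w4: 21/1 = 21.
Smallest ratio is 5/3 in the row of w2, so w2 leaves.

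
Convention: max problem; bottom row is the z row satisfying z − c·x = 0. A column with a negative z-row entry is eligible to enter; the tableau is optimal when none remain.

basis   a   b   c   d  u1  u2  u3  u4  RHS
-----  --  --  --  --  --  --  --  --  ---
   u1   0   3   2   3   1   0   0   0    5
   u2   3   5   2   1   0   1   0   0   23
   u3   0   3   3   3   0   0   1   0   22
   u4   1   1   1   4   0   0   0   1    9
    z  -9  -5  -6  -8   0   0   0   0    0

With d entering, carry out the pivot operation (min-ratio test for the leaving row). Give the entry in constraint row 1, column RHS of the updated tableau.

5/3

Ratio test on column d — row 1: 5/3 = 5/3; row 2: 23/1 = 23; row 3: 22/3 = 22/3; row 4: 9/4 = 9/4. Minimum is 5/3 at row 1 (u1 leaves); pivot element 3.
Divide row 1 by 3; eliminate column d from the other rows.
In the new row 1, the RHS entry is the old entry divided by the pivot: 5/3 = 5/3.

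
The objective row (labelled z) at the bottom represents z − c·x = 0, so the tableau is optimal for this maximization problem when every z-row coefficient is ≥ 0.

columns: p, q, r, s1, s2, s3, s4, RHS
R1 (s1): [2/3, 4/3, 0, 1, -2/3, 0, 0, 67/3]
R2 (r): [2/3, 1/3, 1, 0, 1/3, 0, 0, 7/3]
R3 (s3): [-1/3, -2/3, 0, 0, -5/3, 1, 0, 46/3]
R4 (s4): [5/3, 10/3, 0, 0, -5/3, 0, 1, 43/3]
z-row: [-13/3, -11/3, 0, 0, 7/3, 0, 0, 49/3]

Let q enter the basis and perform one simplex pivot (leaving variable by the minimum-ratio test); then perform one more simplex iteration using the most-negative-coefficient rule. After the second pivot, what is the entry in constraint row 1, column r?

0

Ratio test on column q — row 1: (67/3)/(4/3) = 67/4; row 2: (7/3)/(1/3) = 7; row 3: entry -2/3 ≤ 0; row 4: (43/3)/(10/3) = 43/10. Minimum is 43/10 at row 4 (s4 leaves); pivot element 10/3.
Divide row 4 by 10/3; eliminate column q from the other rows.
Second iteration: most negative z-row entry is -5/2 in column p, so p enters.
Ratio test on column p — row 1: entry 0 ≤ 0; row 2: (9/10)/(1/2) = 9/5; row 3: entry 0 ≤ 0; row 4: (43/10)/(1/2) = 43/5. Minimum is 9/5 at row 2 (r leaves); pivot element 1/2.
Divide row 2 by 1/2; eliminate column p from the other rows.
After both pivots, the entry at constraint row 1, column r is 0.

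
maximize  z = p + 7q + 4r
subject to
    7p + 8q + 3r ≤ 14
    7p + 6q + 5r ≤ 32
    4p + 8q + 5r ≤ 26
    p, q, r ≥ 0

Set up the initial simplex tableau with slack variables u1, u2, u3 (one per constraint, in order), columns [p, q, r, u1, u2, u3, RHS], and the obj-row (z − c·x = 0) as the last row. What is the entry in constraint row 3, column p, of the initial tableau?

4

Constraint 3 has coefficient 4 on p.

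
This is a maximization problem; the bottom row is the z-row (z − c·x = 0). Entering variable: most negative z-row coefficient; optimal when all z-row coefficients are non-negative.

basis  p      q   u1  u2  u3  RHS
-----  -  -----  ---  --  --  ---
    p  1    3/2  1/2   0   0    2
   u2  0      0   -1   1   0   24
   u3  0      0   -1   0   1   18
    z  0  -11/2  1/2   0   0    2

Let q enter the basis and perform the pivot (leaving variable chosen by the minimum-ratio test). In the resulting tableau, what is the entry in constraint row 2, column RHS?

24

Ratio test on column q — row 1: 2/(3/2) = 4/3; row 2: entry 0 ≤ 0; row 3: entry 0 ≤ 0. Minimum is 4/3 at row 1 (p leaves); pivot element 3/2.
Divide row 1 by 3/2; eliminate column q from the other rows.
Row 2 update in column RHS: 24 − 0·(4/3) = 24.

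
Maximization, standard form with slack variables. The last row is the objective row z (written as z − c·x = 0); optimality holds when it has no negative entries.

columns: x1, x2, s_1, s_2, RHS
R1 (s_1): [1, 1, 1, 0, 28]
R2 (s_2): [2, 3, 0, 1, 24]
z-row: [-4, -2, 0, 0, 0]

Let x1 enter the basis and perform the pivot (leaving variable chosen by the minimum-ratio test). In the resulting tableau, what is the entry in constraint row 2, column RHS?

Ratio test on column x1 — row 1: 28/1 = 28; row 2: 24/2 = 12. Minimum is 12 at row 2 (s_2 leaves); pivot element 2.
Divide row 2 by 2; eliminate column x1 from the other rows.
In the new row 2, the RHS entry is the old entry divided by the pivot: 24/2 = 12.

12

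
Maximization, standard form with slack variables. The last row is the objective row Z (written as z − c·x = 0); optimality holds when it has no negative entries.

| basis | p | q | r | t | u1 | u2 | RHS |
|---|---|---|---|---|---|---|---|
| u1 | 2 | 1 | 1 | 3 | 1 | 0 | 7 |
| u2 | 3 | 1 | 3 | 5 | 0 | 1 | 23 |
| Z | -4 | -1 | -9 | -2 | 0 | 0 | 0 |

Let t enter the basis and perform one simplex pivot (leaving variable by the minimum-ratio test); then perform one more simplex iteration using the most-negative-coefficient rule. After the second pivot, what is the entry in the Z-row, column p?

Ratio test on column t — row 1: 7/3 = 7/3; row 2: 23/5 = 23/5. Minimum is 7/3 at row 1 (u1 leaves); pivot element 3.
Divide row 1 by 3; eliminate column t from the other rows.
Second iteration: most negative Z-row entry is -25/3 in column r, so r enters.
Ratio test on column r — row 1: (7/3)/(1/3) = 7; row 2: (34/3)/(4/3) = 17/2. Minimum is 7 at row 1 (t leaves); pivot element 1/3.
Divide row 1 by 1/3; eliminate column r from the other rows.
After both pivots, the entry at the Z-row, column p is 14.

14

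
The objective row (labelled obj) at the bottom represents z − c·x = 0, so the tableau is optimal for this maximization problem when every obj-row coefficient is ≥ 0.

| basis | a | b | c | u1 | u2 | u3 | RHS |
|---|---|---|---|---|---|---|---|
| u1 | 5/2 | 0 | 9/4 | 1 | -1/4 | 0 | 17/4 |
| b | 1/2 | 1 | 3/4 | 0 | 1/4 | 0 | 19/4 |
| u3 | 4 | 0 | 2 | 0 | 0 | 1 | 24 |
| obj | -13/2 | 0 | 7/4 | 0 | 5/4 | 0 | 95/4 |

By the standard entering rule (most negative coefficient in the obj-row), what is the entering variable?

Negative obj-row entries: a: -13/2.
The most negative is -13/2 in column a, so a enters.

a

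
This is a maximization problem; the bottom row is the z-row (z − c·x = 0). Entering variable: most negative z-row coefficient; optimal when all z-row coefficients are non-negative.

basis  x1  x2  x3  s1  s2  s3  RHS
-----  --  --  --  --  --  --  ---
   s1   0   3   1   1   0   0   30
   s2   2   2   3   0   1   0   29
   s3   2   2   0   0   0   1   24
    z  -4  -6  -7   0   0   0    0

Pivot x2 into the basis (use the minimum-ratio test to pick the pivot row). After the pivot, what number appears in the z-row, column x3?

-5

Ratio test on column x2 — row 1: 30/3 = 10; row 2: 29/2 = 29/2; row 3: 24/2 = 12. Minimum is 10 at row 1 (s1 leaves); pivot element 3.
Divide row 1 by 3; eliminate column x2 from the other rows.
z-row update in column x3: -7 − (-6)·(1/3) = -5.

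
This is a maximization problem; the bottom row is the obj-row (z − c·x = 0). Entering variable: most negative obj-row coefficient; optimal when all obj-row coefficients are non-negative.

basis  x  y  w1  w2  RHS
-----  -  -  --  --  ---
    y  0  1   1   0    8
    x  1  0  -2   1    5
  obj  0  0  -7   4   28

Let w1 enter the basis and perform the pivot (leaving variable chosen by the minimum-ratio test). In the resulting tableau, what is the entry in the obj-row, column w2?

4

Ratio test on column w1 — row 1: 8/1 = 8; row 2: entry -2 ≤ 0. Minimum is 8 at row 1 (y leaves); pivot element 1.
Divide row 1 by 1; eliminate column w1 from the other rows.
obj-row update in column w2: 4 − (-7)·0 = 4.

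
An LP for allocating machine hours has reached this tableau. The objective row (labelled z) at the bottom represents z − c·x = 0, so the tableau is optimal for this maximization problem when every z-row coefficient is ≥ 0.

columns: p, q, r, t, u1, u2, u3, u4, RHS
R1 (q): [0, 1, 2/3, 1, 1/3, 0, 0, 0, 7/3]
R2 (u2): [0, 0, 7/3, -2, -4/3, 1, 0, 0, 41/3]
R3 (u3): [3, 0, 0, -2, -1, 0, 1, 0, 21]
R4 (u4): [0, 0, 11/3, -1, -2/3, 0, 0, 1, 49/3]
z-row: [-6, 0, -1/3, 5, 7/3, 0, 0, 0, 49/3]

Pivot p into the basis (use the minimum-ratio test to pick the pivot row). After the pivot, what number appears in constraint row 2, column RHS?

41/3

Ratio test on column p — row 1: entry 0 ≤ 0; row 2: entry 0 ≤ 0; row 3: 21/3 = 7; row 4: entry 0 ≤ 0. Minimum is 7 at row 3 (u3 leaves); pivot element 3.
Divide row 3 by 3; eliminate column p from the other rows.
Row 2 update in column RHS: 41/3 − 0·7 = 41/3.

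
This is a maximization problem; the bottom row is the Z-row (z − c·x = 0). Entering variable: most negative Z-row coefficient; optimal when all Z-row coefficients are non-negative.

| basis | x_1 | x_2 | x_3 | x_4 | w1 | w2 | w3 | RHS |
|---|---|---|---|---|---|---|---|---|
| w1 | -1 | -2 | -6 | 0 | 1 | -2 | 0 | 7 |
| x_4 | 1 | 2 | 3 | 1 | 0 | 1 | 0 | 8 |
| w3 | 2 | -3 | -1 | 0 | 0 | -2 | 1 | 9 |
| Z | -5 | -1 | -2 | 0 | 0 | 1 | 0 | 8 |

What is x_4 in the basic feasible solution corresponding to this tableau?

x_4 is basic (row 2); its value is the RHS of that row, 8.

8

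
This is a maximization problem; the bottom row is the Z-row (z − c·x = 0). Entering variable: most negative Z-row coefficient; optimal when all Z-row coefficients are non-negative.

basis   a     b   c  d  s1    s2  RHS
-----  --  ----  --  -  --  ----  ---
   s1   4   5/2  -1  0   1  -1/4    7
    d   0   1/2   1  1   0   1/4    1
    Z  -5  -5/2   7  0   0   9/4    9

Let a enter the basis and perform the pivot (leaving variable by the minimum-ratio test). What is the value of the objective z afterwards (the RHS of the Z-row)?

Ratio test on column a — row 1: 7/4 = 7/4; row 2: entry 0 ≤ 0. Minimum is 7/4 at row 1 (s1 leaves); pivot element 4.
Pivot on row 1; the Z-row RHS becomes 9 − (-5)·(7/4) = 71/4.

71/4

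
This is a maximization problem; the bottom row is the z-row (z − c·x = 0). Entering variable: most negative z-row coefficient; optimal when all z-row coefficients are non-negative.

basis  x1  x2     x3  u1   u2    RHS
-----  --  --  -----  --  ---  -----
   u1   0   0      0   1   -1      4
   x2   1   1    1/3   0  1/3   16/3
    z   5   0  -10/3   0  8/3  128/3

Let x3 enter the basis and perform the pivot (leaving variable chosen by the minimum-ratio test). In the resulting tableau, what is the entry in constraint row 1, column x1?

Ratio test on column x3 — row 1: entry 0 ≤ 0; row 2: (16/3)/(1/3) = 16. Minimum is 16 at row 2 (x2 leaves); pivot element 1/3.
Divide row 2 by 1/3; eliminate column x3 from the other rows.
Row 1 update in column x1: 0 − 0·3 = 0.

0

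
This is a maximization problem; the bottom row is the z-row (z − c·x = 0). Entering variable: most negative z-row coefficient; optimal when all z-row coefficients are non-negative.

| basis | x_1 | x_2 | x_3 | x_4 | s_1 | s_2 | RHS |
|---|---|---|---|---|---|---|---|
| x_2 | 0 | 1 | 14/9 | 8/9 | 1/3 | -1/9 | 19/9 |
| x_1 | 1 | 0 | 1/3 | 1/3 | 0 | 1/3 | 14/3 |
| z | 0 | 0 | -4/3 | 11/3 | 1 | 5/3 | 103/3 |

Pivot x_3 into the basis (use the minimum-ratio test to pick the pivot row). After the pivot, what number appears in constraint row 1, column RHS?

19/14

Ratio test on column x_3 — row 1: (19/9)/(14/9) = 19/14; row 2: (14/3)/(1/3) = 14. Minimum is 19/14 at row 1 (x_2 leaves); pivot element 14/9.
Divide row 1 by 14/9; eliminate column x_3 from the other rows.
In the new row 1, the RHS entry is the old entry divided by the pivot: (19/9)/(14/9) = 19/14.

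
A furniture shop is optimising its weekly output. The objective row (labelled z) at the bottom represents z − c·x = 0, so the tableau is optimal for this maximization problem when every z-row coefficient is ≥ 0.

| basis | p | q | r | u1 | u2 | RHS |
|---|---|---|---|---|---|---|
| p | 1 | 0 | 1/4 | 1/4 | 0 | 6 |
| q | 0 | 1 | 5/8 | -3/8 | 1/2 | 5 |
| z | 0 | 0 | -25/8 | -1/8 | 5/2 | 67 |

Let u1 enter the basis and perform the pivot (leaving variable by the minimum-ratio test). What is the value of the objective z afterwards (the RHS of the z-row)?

Ratio test on column u1 — row 1: 6/(1/4) = 24; row 2: entry -3/8 ≤ 0. Minimum is 24 at row 1 (p leaves); pivot element 1/4.
Pivot on row 1; the z-row RHS becomes 67 − (-1/8)·24 = 70.

70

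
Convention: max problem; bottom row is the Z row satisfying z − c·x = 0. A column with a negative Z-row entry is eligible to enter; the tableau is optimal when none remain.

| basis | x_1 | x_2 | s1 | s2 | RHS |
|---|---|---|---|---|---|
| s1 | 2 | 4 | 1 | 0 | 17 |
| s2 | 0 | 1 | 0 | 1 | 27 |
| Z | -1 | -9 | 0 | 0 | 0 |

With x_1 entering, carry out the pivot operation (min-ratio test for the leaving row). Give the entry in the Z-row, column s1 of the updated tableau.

1/2

Ratio test on column x_1 — row 1: 17/2 = 17/2; row 2: entry 0 ≤ 0. Minimum is 17/2 at row 1 (s1 leaves); pivot element 2.
Divide row 1 by 2; eliminate column x_1 from the other rows.
Z-row update in column s1: 0 − (-1)·(1/2) = 1/2.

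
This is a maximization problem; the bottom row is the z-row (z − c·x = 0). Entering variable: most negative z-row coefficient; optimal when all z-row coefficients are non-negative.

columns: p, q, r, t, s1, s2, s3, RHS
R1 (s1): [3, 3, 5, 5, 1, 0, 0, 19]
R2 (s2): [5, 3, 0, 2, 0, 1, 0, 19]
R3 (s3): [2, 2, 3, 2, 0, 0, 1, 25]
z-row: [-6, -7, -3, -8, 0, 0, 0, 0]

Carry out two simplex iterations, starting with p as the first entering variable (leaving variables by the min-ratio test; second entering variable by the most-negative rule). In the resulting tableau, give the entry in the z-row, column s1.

28/19

Ratio test on column p — row 1: 19/3 = 19/3; row 2: 19/5 = 19/5; row 3: 25/2 = 25/2. Minimum is 19/5 at row 2 (s2 leaves); pivot element 5.
Divide row 2 by 5; eliminate column p from the other rows.
Second iteration: most negative z-row entry is -28/5 in column t, so t enters.
Ratio test on column t — row 1: (38/5)/(19/5) = 2; row 2: (19/5)/(2/5) = 19/2; row 3: (87/5)/(6/5) = 29/2. Minimum is 2 at row 1 (s1 leaves); pivot element 19/5.
Divide row 1 by 19/5; eliminate column t from the other rows.
After both pivots, the entry at the z-row, column s1 is 28/19.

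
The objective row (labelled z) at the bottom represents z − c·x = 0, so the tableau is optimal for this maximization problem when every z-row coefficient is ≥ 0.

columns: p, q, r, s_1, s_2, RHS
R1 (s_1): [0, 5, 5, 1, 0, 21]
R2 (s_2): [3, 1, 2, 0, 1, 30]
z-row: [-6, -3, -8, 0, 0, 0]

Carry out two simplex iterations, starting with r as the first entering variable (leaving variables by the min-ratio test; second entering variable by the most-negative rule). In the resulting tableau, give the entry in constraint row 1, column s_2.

0

Ratio test on column r — row 1: 21/5 = 21/5; row 2: 30/2 = 15. Minimum is 21/5 at row 1 (s_1 leaves); pivot element 5.
Divide row 1 by 5; eliminate column r from the other rows.
Second iteration: most negative z-row entry is -6 in column p, so p enters.
Ratio test on column p — row 1: entry 0 ≤ 0; row 2: (108/5)/3 = 36/5. Minimum is 36/5 at row 2 (s_2 leaves); pivot element 3.
Divide row 2 by 3; eliminate column p from the other rows.
After both pivots, the entry at constraint row 1, column s_2 is 0.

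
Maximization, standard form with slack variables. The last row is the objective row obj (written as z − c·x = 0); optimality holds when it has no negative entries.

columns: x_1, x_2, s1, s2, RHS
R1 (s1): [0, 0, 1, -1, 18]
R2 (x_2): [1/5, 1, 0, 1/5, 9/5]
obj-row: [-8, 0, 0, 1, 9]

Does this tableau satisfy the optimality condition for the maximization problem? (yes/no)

The obj-row has a negative entry -8 in column x_1, so it is not optimal.

no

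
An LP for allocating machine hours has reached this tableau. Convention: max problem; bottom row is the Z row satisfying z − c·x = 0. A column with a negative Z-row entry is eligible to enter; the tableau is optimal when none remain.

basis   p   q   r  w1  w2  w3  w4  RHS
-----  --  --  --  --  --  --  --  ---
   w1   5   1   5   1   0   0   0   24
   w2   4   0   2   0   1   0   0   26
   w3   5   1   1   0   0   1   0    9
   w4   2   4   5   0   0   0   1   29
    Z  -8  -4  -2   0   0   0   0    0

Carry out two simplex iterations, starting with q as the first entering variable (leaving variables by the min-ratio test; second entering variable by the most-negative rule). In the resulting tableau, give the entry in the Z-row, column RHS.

Ratio test on column q — row 1: 24/1 = 24; row 2: entry 0 ≤ 0; row 3: 9/1 = 9; row 4: 29/4 = 29/4. Minimum is 29/4 at row 4 (w4 leaves); pivot element 4.
Divide row 4 by 4; eliminate column q from the other rows.
Second iteration: most negative Z-row entry is -6 in column p, so p enters.
Ratio test on column p — row 1: (67/4)/(9/2) = 67/18; row 2: 26/4 = 13/2; row 3: (7/4)/(9/2) = 7/18; row 4: (29/4)/(1/2) = 29/2. Minimum is 7/18 at row 3 (w3 leaves); pivot element 9/2.
Divide row 3 by 9/2; eliminate column p from the other rows.
After both pivots, the entry at the Z-row, column RHS is 94/3.

94/3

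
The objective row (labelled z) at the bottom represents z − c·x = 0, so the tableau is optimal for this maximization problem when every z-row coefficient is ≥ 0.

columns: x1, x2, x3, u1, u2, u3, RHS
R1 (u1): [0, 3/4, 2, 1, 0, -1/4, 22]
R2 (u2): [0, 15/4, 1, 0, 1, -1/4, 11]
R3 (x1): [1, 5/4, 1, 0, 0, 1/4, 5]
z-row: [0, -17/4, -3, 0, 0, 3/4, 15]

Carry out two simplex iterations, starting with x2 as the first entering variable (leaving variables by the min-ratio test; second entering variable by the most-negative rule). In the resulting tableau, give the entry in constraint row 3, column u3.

1/2

Ratio test on column x2 — row 1: 22/(3/4) = 88/3; row 2: 11/(15/4) = 44/15; row 3: 5/(5/4) = 4. Minimum is 44/15 at row 2 (u2 leaves); pivot element 15/4.
Divide row 2 by 15/4; eliminate column x2 from the other rows.
Second iteration: most negative z-row entry is -28/15 in column x3, so x3 enters.
Ratio test on column x3 — row 1: (99/5)/(9/5) = 11; row 2: (44/15)/(4/15) = 11; row 3: (4/3)/(2/3) = 2. Minimum is 2 at row 3 (x1 leaves); pivot element 2/3.
Divide row 3 by 2/3; eliminate column x3 from the other rows.
After both pivots, the entry at constraint row 3, column u3 is 1/2.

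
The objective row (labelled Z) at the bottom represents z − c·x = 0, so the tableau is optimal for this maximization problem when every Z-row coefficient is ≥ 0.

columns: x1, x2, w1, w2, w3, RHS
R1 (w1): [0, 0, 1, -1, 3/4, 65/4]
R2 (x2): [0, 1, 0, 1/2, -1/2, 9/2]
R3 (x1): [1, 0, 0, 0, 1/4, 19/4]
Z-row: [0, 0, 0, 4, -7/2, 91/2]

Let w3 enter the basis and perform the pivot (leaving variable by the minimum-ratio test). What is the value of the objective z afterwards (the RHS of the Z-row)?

112

Ratio test on column w3 — row 1: (65/4)/(3/4) = 65/3; row 2: entry -1/2 ≤ 0; row 3: (19/4)/(1/4) = 19. Minimum is 19 at row 3 (x1 leaves); pivot element 1/4.
Pivot on row 3; the Z-row RHS becomes 91/2 − (-7/2)·19 = 112.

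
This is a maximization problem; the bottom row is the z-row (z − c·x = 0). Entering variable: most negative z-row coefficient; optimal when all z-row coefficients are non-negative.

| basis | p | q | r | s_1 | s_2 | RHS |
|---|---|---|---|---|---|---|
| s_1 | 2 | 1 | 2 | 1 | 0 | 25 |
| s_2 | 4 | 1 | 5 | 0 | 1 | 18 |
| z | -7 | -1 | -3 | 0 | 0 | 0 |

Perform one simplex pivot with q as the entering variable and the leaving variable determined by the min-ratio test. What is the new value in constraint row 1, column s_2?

Ratio test on column q — row 1: 25/1 = 25; row 2: 18/1 = 18. Minimum is 18 at row 2 (s_2 leaves); pivot element 1.
Divide row 2 by 1; eliminate column q from the other rows.
Row 1 update in column s_2: 0 − 1·1 = -1.

-1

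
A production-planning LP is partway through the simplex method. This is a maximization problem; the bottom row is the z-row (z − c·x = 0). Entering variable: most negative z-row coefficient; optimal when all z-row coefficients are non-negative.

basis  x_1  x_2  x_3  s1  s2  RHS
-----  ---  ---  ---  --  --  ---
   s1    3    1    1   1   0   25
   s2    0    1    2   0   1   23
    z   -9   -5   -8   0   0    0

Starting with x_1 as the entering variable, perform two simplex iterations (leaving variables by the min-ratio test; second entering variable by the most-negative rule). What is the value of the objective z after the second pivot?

Ratio test on column x_1 — row 1: 25/3 = 25/3; row 2: entry 0 ≤ 0. Minimum is 25/3 at row 1 (s1 leaves); pivot element 3.
Pivot on row 1; the z-row RHS becomes 0 − (-9)·(25/3) = 75.
Next entering variable (most negative z-row entry -5): x_3.
Ratio test on column x_3 — row 1: (25/3)/(1/3) = 25; row 2: 23/2 = 23/2. Minimum is 23/2 at row 2 (s2 leaves); pivot element 2.
After the second pivot the z-row RHS is 75 − (-5)·(23/2) = 265/2.

265/2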